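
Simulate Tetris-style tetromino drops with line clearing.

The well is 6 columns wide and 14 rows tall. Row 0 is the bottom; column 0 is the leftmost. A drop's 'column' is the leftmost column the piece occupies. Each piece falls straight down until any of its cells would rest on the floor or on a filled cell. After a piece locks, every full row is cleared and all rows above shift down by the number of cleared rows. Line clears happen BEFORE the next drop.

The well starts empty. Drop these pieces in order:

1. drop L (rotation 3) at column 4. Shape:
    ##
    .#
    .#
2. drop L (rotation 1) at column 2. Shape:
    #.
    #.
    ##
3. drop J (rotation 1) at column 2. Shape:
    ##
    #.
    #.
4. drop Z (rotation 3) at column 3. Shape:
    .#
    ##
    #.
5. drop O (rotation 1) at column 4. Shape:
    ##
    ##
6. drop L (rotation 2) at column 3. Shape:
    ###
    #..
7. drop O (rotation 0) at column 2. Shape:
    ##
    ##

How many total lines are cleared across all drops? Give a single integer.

Answer: 0

Derivation:
Drop 1: L rot3 at col 4 lands with bottom-row=0; cleared 0 line(s) (total 0); column heights now [0 0 0 0 3 3], max=3
Drop 2: L rot1 at col 2 lands with bottom-row=0; cleared 0 line(s) (total 0); column heights now [0 0 3 1 3 3], max=3
Drop 3: J rot1 at col 2 lands with bottom-row=3; cleared 0 line(s) (total 0); column heights now [0 0 6 6 3 3], max=6
Drop 4: Z rot3 at col 3 lands with bottom-row=6; cleared 0 line(s) (total 0); column heights now [0 0 6 8 9 3], max=9
Drop 5: O rot1 at col 4 lands with bottom-row=9; cleared 0 line(s) (total 0); column heights now [0 0 6 8 11 11], max=11
Drop 6: L rot2 at col 3 lands with bottom-row=10; cleared 0 line(s) (total 0); column heights now [0 0 6 12 12 12], max=12
Drop 7: O rot0 at col 2 lands with bottom-row=12; cleared 0 line(s) (total 0); column heights now [0 0 14 14 12 12], max=14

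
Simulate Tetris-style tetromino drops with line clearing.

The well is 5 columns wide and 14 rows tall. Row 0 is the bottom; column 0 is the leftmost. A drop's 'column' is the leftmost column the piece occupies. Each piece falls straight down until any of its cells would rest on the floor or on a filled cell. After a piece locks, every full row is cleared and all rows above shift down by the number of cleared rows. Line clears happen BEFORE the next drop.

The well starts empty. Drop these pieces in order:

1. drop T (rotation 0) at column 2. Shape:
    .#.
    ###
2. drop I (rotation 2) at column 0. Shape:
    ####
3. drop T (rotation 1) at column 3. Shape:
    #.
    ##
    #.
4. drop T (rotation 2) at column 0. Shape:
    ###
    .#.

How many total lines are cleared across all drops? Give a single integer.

Drop 1: T rot0 at col 2 lands with bottom-row=0; cleared 0 line(s) (total 0); column heights now [0 0 1 2 1], max=2
Drop 2: I rot2 at col 0 lands with bottom-row=2; cleared 0 line(s) (total 0); column heights now [3 3 3 3 1], max=3
Drop 3: T rot1 at col 3 lands with bottom-row=3; cleared 0 line(s) (total 0); column heights now [3 3 3 6 5], max=6
Drop 4: T rot2 at col 0 lands with bottom-row=3; cleared 1 line(s) (total 1); column heights now [3 4 3 5 1], max=5

Answer: 1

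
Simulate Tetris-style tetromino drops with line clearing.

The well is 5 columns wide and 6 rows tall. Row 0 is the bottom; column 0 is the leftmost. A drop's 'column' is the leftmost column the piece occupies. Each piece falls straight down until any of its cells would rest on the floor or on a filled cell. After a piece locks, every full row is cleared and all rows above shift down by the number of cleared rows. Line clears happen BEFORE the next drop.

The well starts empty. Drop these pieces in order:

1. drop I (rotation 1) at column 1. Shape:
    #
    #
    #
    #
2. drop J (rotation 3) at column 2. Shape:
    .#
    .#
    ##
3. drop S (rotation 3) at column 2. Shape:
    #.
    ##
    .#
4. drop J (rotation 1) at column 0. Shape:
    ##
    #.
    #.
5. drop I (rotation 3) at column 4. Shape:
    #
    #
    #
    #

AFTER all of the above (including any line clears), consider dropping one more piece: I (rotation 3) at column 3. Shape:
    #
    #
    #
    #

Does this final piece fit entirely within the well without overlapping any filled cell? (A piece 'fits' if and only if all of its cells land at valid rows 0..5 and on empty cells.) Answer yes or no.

Answer: no

Derivation:
Drop 1: I rot1 at col 1 lands with bottom-row=0; cleared 0 line(s) (total 0); column heights now [0 4 0 0 0], max=4
Drop 2: J rot3 at col 2 lands with bottom-row=0; cleared 0 line(s) (total 0); column heights now [0 4 1 3 0], max=4
Drop 3: S rot3 at col 2 lands with bottom-row=3; cleared 0 line(s) (total 0); column heights now [0 4 6 5 0], max=6
Drop 4: J rot1 at col 0 lands with bottom-row=2; cleared 0 line(s) (total 0); column heights now [5 5 6 5 0], max=6
Drop 5: I rot3 at col 4 lands with bottom-row=0; cleared 0 line(s) (total 0); column heights now [5 5 6 5 4], max=6
Test piece I rot3 at col 3 (width 1): heights before test = [5 5 6 5 4]; fits = False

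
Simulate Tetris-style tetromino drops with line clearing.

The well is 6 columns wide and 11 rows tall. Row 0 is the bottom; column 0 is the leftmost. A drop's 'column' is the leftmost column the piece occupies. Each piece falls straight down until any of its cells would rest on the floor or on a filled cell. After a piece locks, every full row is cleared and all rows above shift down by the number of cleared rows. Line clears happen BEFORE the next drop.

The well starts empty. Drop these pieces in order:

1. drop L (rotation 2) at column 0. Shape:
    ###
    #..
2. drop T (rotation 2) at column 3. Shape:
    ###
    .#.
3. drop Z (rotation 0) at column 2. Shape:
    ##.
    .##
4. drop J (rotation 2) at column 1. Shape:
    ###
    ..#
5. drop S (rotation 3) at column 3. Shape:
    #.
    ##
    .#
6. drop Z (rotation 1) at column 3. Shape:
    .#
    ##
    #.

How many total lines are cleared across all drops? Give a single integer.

Answer: 1

Derivation:
Drop 1: L rot2 at col 0 lands with bottom-row=0; cleared 0 line(s) (total 0); column heights now [2 2 2 0 0 0], max=2
Drop 2: T rot2 at col 3 lands with bottom-row=0; cleared 1 line(s) (total 1); column heights now [1 0 0 0 1 0], max=1
Drop 3: Z rot0 at col 2 lands with bottom-row=1; cleared 0 line(s) (total 1); column heights now [1 0 3 3 2 0], max=3
Drop 4: J rot2 at col 1 lands with bottom-row=3; cleared 0 line(s) (total 1); column heights now [1 5 5 5 2 0], max=5
Drop 5: S rot3 at col 3 lands with bottom-row=4; cleared 0 line(s) (total 1); column heights now [1 5 5 7 6 0], max=7
Drop 6: Z rot1 at col 3 lands with bottom-row=7; cleared 0 line(s) (total 1); column heights now [1 5 5 9 10 0], max=10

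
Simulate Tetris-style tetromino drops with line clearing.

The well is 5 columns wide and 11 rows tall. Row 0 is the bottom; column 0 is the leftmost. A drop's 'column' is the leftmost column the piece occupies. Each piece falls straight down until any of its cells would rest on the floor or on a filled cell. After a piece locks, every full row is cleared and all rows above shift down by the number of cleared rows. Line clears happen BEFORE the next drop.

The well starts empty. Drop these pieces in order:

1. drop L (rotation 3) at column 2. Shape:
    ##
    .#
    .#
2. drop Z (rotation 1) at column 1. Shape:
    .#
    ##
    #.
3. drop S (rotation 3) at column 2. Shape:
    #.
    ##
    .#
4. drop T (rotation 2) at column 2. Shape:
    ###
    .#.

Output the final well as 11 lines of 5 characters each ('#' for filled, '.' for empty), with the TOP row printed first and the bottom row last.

Drop 1: L rot3 at col 2 lands with bottom-row=0; cleared 0 line(s) (total 0); column heights now [0 0 3 3 0], max=3
Drop 2: Z rot1 at col 1 lands with bottom-row=2; cleared 0 line(s) (total 0); column heights now [0 4 5 3 0], max=5
Drop 3: S rot3 at col 2 lands with bottom-row=4; cleared 0 line(s) (total 0); column heights now [0 4 7 6 0], max=7
Drop 4: T rot2 at col 2 lands with bottom-row=6; cleared 0 line(s) (total 0); column heights now [0 4 8 8 8], max=8

Answer: .....
.....
.....
..###
..##.
..##.
..##.
.##..
.###.
...#.
...#.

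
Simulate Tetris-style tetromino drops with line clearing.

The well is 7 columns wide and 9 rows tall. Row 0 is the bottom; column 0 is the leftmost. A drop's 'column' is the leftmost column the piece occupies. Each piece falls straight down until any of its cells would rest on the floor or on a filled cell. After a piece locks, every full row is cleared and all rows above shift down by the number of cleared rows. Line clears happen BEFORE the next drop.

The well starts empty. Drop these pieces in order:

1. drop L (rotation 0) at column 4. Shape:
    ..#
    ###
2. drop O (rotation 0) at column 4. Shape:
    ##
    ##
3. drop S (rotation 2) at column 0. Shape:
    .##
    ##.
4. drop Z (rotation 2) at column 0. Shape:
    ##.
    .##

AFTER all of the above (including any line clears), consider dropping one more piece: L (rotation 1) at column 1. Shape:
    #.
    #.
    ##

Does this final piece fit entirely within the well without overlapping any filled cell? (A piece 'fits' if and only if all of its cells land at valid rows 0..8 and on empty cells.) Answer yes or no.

Drop 1: L rot0 at col 4 lands with bottom-row=0; cleared 0 line(s) (total 0); column heights now [0 0 0 0 1 1 2], max=2
Drop 2: O rot0 at col 4 lands with bottom-row=1; cleared 0 line(s) (total 0); column heights now [0 0 0 0 3 3 2], max=3
Drop 3: S rot2 at col 0 lands with bottom-row=0; cleared 0 line(s) (total 0); column heights now [1 2 2 0 3 3 2], max=3
Drop 4: Z rot2 at col 0 lands with bottom-row=2; cleared 0 line(s) (total 0); column heights now [4 4 3 0 3 3 2], max=4
Test piece L rot1 at col 1 (width 2): heights before test = [4 4 3 0 3 3 2]; fits = True

Answer: yes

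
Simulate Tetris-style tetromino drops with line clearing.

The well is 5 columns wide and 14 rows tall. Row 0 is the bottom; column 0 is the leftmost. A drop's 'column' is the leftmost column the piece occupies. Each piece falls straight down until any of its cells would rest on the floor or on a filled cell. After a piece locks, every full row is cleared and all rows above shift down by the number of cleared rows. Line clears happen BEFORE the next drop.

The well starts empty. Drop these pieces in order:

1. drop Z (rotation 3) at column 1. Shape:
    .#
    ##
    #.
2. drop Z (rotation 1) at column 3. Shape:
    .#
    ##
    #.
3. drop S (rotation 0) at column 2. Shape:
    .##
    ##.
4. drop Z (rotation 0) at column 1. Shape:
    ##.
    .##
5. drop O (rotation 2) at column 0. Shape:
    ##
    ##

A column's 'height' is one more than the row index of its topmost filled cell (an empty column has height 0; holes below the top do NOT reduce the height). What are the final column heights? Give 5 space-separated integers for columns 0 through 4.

Drop 1: Z rot3 at col 1 lands with bottom-row=0; cleared 0 line(s) (total 0); column heights now [0 2 3 0 0], max=3
Drop 2: Z rot1 at col 3 lands with bottom-row=0; cleared 0 line(s) (total 0); column heights now [0 2 3 2 3], max=3
Drop 3: S rot0 at col 2 lands with bottom-row=3; cleared 0 line(s) (total 0); column heights now [0 2 4 5 5], max=5
Drop 4: Z rot0 at col 1 lands with bottom-row=5; cleared 0 line(s) (total 0); column heights now [0 7 7 6 5], max=7
Drop 5: O rot2 at col 0 lands with bottom-row=7; cleared 0 line(s) (total 0); column heights now [9 9 7 6 5], max=9

Answer: 9 9 7 6 5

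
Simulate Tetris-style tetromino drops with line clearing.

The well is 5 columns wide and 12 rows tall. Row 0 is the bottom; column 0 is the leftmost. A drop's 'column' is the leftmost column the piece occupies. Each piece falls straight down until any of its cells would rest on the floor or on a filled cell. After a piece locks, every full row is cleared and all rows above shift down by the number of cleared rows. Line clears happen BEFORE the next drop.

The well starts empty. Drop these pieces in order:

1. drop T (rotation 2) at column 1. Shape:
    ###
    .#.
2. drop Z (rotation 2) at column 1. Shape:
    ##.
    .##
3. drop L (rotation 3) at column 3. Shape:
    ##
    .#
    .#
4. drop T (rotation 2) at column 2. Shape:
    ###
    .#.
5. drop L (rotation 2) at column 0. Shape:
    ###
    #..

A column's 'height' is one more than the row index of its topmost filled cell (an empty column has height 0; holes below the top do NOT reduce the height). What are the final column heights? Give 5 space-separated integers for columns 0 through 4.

Drop 1: T rot2 at col 1 lands with bottom-row=0; cleared 0 line(s) (total 0); column heights now [0 2 2 2 0], max=2
Drop 2: Z rot2 at col 1 lands with bottom-row=2; cleared 0 line(s) (total 0); column heights now [0 4 4 3 0], max=4
Drop 3: L rot3 at col 3 lands with bottom-row=1; cleared 0 line(s) (total 0); column heights now [0 4 4 4 4], max=4
Drop 4: T rot2 at col 2 lands with bottom-row=4; cleared 0 line(s) (total 0); column heights now [0 4 6 6 6], max=6
Drop 5: L rot2 at col 0 lands with bottom-row=5; cleared 0 line(s) (total 0); column heights now [7 7 7 6 6], max=7

Answer: 7 7 7 6 6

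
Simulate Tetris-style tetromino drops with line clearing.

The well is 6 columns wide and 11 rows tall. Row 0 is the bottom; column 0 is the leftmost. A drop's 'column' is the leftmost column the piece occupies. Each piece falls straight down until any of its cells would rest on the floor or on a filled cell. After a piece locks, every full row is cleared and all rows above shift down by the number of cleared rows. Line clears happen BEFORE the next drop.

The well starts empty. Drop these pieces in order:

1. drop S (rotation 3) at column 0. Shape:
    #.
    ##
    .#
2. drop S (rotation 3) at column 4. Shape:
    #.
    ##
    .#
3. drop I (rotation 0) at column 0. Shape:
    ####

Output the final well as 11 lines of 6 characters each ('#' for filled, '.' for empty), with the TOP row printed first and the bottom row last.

Answer: ......
......
......
......
......
......
......
####..
#...#.
##..##
.#...#

Derivation:
Drop 1: S rot3 at col 0 lands with bottom-row=0; cleared 0 line(s) (total 0); column heights now [3 2 0 0 0 0], max=3
Drop 2: S rot3 at col 4 lands with bottom-row=0; cleared 0 line(s) (total 0); column heights now [3 2 0 0 3 2], max=3
Drop 3: I rot0 at col 0 lands with bottom-row=3; cleared 0 line(s) (total 0); column heights now [4 4 4 4 3 2], max=4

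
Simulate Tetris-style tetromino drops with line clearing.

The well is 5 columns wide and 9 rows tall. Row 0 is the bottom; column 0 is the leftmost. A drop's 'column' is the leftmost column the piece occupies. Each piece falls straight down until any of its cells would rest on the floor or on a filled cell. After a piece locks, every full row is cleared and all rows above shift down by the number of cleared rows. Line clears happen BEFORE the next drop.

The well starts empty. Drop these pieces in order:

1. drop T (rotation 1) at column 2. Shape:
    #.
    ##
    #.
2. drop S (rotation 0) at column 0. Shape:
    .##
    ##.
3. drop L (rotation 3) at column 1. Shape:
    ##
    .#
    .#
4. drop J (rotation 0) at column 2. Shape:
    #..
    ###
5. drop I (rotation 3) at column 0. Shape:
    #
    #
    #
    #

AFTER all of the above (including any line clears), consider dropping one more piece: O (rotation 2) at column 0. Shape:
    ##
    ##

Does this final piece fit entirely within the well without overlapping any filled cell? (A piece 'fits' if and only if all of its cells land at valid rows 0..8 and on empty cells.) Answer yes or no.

Answer: yes

Derivation:
Drop 1: T rot1 at col 2 lands with bottom-row=0; cleared 0 line(s) (total 0); column heights now [0 0 3 2 0], max=3
Drop 2: S rot0 at col 0 lands with bottom-row=2; cleared 0 line(s) (total 0); column heights now [3 4 4 2 0], max=4
Drop 3: L rot3 at col 1 lands with bottom-row=4; cleared 0 line(s) (total 0); column heights now [3 7 7 2 0], max=7
Drop 4: J rot0 at col 2 lands with bottom-row=7; cleared 0 line(s) (total 0); column heights now [3 7 9 8 8], max=9
Drop 5: I rot3 at col 0 lands with bottom-row=3; cleared 0 line(s) (total 0); column heights now [7 7 9 8 8], max=9
Test piece O rot2 at col 0 (width 2): heights before test = [7 7 9 8 8]; fits = True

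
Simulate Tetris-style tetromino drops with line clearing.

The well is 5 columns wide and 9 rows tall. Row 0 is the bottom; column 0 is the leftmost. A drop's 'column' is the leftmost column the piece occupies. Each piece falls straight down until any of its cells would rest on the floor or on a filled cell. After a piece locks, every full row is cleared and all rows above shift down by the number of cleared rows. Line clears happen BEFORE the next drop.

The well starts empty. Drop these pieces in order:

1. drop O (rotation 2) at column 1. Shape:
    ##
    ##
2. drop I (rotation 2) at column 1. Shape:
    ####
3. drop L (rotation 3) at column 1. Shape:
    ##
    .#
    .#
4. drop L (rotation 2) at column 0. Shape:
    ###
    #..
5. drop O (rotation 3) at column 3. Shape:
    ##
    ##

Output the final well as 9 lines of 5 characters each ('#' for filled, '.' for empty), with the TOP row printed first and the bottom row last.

Drop 1: O rot2 at col 1 lands with bottom-row=0; cleared 0 line(s) (total 0); column heights now [0 2 2 0 0], max=2
Drop 2: I rot2 at col 1 lands with bottom-row=2; cleared 0 line(s) (total 0); column heights now [0 3 3 3 3], max=3
Drop 3: L rot3 at col 1 lands with bottom-row=3; cleared 0 line(s) (total 0); column heights now [0 6 6 3 3], max=6
Drop 4: L rot2 at col 0 lands with bottom-row=5; cleared 0 line(s) (total 0); column heights now [7 7 7 3 3], max=7
Drop 5: O rot3 at col 3 lands with bottom-row=3; cleared 0 line(s) (total 0); column heights now [7 7 7 5 5], max=7

Answer: .....
.....
###..
###..
..###
..###
.####
.##..
.##..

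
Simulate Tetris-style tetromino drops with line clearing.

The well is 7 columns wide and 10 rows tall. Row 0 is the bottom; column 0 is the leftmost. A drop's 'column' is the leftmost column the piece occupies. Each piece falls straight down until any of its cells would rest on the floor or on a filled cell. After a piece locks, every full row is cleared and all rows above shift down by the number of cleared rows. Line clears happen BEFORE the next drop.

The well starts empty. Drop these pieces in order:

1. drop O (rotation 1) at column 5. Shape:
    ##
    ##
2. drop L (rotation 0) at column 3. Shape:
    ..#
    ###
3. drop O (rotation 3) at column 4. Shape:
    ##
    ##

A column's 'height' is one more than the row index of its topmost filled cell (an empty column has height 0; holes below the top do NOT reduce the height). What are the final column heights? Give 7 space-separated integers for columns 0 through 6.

Drop 1: O rot1 at col 5 lands with bottom-row=0; cleared 0 line(s) (total 0); column heights now [0 0 0 0 0 2 2], max=2
Drop 2: L rot0 at col 3 lands with bottom-row=2; cleared 0 line(s) (total 0); column heights now [0 0 0 3 3 4 2], max=4
Drop 3: O rot3 at col 4 lands with bottom-row=4; cleared 0 line(s) (total 0); column heights now [0 0 0 3 6 6 2], max=6

Answer: 0 0 0 3 6 6 2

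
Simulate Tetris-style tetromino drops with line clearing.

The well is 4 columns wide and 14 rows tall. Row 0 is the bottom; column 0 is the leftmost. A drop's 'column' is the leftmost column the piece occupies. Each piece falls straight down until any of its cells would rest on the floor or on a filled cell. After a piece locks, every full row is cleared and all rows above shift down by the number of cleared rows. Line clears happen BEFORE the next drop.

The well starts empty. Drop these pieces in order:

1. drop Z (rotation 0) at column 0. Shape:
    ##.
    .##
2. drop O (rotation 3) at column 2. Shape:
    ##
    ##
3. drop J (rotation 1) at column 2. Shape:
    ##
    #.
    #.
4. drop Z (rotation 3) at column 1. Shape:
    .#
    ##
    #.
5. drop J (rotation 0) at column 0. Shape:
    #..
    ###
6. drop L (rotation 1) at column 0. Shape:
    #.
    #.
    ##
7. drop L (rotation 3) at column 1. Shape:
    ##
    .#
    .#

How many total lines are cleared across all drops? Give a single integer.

Drop 1: Z rot0 at col 0 lands with bottom-row=0; cleared 0 line(s) (total 0); column heights now [2 2 1 0], max=2
Drop 2: O rot3 at col 2 lands with bottom-row=1; cleared 1 line(s) (total 1); column heights now [0 1 2 2], max=2
Drop 3: J rot1 at col 2 lands with bottom-row=2; cleared 0 line(s) (total 1); column heights now [0 1 5 5], max=5
Drop 4: Z rot3 at col 1 lands with bottom-row=4; cleared 0 line(s) (total 1); column heights now [0 6 7 5], max=7
Drop 5: J rot0 at col 0 lands with bottom-row=7; cleared 0 line(s) (total 1); column heights now [9 8 8 5], max=9
Drop 6: L rot1 at col 0 lands with bottom-row=9; cleared 0 line(s) (total 1); column heights now [12 10 8 5], max=12
Drop 7: L rot3 at col 1 lands with bottom-row=8; cleared 0 line(s) (total 1); column heights now [12 11 11 5], max=12

Answer: 1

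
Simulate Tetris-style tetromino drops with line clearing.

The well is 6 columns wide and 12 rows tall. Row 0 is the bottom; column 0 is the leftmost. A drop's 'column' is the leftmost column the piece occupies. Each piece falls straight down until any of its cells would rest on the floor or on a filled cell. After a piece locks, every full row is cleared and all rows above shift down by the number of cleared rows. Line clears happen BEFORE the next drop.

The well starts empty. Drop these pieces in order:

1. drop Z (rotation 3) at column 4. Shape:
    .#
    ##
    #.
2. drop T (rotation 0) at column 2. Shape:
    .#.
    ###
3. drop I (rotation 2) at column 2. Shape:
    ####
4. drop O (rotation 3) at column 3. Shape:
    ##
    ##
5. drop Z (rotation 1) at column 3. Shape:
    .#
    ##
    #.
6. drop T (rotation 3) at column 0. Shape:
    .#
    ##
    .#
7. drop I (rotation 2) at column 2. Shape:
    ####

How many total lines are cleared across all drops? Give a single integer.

Drop 1: Z rot3 at col 4 lands with bottom-row=0; cleared 0 line(s) (total 0); column heights now [0 0 0 0 2 3], max=3
Drop 2: T rot0 at col 2 lands with bottom-row=2; cleared 0 line(s) (total 0); column heights now [0 0 3 4 3 3], max=4
Drop 3: I rot2 at col 2 lands with bottom-row=4; cleared 0 line(s) (total 0); column heights now [0 0 5 5 5 5], max=5
Drop 4: O rot3 at col 3 lands with bottom-row=5; cleared 0 line(s) (total 0); column heights now [0 0 5 7 7 5], max=7
Drop 5: Z rot1 at col 3 lands with bottom-row=7; cleared 0 line(s) (total 0); column heights now [0 0 5 9 10 5], max=10
Drop 6: T rot3 at col 0 lands with bottom-row=0; cleared 0 line(s) (total 0); column heights now [2 3 5 9 10 5], max=10
Drop 7: I rot2 at col 2 lands with bottom-row=10; cleared 0 line(s) (total 0); column heights now [2 3 11 11 11 11], max=11

Answer: 0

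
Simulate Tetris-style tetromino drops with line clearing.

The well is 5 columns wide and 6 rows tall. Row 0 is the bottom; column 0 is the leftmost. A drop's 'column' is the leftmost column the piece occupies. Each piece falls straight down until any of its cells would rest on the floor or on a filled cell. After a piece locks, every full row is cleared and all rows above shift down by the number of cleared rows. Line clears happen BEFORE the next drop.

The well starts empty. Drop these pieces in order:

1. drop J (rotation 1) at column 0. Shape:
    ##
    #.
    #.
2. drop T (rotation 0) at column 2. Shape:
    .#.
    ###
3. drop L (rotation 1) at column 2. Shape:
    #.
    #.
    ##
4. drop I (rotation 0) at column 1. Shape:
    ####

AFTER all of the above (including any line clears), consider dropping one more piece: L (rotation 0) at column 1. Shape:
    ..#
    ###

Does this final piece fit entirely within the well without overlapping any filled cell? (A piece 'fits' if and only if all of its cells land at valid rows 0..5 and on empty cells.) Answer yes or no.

Answer: no

Derivation:
Drop 1: J rot1 at col 0 lands with bottom-row=0; cleared 0 line(s) (total 0); column heights now [3 3 0 0 0], max=3
Drop 2: T rot0 at col 2 lands with bottom-row=0; cleared 0 line(s) (total 0); column heights now [3 3 1 2 1], max=3
Drop 3: L rot1 at col 2 lands with bottom-row=2; cleared 0 line(s) (total 0); column heights now [3 3 5 3 1], max=5
Drop 4: I rot0 at col 1 lands with bottom-row=5; cleared 0 line(s) (total 0); column heights now [3 6 6 6 6], max=6
Test piece L rot0 at col 1 (width 3): heights before test = [3 6 6 6 6]; fits = False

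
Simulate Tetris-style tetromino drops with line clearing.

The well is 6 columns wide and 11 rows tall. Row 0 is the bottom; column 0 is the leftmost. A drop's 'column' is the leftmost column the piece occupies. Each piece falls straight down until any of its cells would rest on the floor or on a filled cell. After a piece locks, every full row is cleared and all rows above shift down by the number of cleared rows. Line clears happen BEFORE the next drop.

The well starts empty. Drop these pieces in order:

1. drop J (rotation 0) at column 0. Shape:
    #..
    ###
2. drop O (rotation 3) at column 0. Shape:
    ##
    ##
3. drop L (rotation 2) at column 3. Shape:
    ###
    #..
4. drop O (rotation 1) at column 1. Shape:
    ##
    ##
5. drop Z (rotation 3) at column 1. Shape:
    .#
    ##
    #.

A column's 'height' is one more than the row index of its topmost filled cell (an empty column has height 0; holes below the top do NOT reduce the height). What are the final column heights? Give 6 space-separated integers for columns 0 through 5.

Answer: 4 8 9 2 2 2

Derivation:
Drop 1: J rot0 at col 0 lands with bottom-row=0; cleared 0 line(s) (total 0); column heights now [2 1 1 0 0 0], max=2
Drop 2: O rot3 at col 0 lands with bottom-row=2; cleared 0 line(s) (total 0); column heights now [4 4 1 0 0 0], max=4
Drop 3: L rot2 at col 3 lands with bottom-row=0; cleared 0 line(s) (total 0); column heights now [4 4 1 2 2 2], max=4
Drop 4: O rot1 at col 1 lands with bottom-row=4; cleared 0 line(s) (total 0); column heights now [4 6 6 2 2 2], max=6
Drop 5: Z rot3 at col 1 lands with bottom-row=6; cleared 0 line(s) (total 0); column heights now [4 8 9 2 2 2], max=9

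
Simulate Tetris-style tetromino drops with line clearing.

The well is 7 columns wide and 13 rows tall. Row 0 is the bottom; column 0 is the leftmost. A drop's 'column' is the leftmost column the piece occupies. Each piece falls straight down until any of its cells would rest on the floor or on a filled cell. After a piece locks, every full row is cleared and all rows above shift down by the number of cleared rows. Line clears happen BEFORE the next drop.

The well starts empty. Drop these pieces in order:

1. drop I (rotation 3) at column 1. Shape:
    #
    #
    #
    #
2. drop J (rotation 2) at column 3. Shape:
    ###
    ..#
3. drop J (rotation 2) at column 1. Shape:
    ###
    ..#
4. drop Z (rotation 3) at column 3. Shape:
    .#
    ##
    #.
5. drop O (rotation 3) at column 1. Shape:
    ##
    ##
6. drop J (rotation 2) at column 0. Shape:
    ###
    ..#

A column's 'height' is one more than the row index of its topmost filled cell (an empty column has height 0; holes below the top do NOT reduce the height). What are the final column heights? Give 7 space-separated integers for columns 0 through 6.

Answer: 9 9 9 7 8 2 0

Derivation:
Drop 1: I rot3 at col 1 lands with bottom-row=0; cleared 0 line(s) (total 0); column heights now [0 4 0 0 0 0 0], max=4
Drop 2: J rot2 at col 3 lands with bottom-row=0; cleared 0 line(s) (total 0); column heights now [0 4 0 2 2 2 0], max=4
Drop 3: J rot2 at col 1 lands with bottom-row=3; cleared 0 line(s) (total 0); column heights now [0 5 5 5 2 2 0], max=5
Drop 4: Z rot3 at col 3 lands with bottom-row=5; cleared 0 line(s) (total 0); column heights now [0 5 5 7 8 2 0], max=8
Drop 5: O rot3 at col 1 lands with bottom-row=5; cleared 0 line(s) (total 0); column heights now [0 7 7 7 8 2 0], max=8
Drop 6: J rot2 at col 0 lands with bottom-row=7; cleared 0 line(s) (total 0); column heights now [9 9 9 7 8 2 0], max=9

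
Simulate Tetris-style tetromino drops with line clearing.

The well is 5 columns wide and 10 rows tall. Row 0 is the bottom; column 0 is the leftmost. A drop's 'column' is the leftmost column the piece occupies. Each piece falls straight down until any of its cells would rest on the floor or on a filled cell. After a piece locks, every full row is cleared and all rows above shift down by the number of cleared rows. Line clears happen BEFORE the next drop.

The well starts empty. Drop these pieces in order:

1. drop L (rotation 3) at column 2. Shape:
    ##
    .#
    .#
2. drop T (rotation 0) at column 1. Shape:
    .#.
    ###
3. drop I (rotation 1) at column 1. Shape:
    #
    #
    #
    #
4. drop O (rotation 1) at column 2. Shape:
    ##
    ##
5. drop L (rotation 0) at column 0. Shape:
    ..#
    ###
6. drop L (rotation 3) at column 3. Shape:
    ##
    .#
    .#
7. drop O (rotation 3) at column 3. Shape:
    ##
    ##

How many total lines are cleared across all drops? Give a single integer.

Drop 1: L rot3 at col 2 lands with bottom-row=0; cleared 0 line(s) (total 0); column heights now [0 0 3 3 0], max=3
Drop 2: T rot0 at col 1 lands with bottom-row=3; cleared 0 line(s) (total 0); column heights now [0 4 5 4 0], max=5
Drop 3: I rot1 at col 1 lands with bottom-row=4; cleared 0 line(s) (total 0); column heights now [0 8 5 4 0], max=8
Drop 4: O rot1 at col 2 lands with bottom-row=5; cleared 0 line(s) (total 0); column heights now [0 8 7 7 0], max=8
Drop 5: L rot0 at col 0 lands with bottom-row=8; cleared 0 line(s) (total 0); column heights now [9 9 10 7 0], max=10
Drop 6: L rot3 at col 3 lands with bottom-row=5; cleared 0 line(s) (total 0); column heights now [9 9 10 8 8], max=10
Drop 7: O rot3 at col 3 lands with bottom-row=8; cleared 1 line(s) (total 1); column heights now [0 8 9 9 9], max=9

Answer: 1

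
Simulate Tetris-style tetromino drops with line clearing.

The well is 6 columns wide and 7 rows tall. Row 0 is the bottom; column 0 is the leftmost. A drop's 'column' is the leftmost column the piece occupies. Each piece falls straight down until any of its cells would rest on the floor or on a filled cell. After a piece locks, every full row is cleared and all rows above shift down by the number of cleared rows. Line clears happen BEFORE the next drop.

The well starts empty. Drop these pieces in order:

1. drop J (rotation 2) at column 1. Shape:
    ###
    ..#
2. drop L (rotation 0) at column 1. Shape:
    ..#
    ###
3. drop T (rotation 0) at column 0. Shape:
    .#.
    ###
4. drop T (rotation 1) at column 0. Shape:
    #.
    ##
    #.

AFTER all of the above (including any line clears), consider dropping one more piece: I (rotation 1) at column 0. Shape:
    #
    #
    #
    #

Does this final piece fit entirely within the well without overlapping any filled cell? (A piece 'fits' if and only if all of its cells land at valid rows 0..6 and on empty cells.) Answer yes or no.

Drop 1: J rot2 at col 1 lands with bottom-row=0; cleared 0 line(s) (total 0); column heights now [0 2 2 2 0 0], max=2
Drop 2: L rot0 at col 1 lands with bottom-row=2; cleared 0 line(s) (total 0); column heights now [0 3 3 4 0 0], max=4
Drop 3: T rot0 at col 0 lands with bottom-row=3; cleared 0 line(s) (total 0); column heights now [4 5 4 4 0 0], max=5
Drop 4: T rot1 at col 0 lands with bottom-row=4; cleared 0 line(s) (total 0); column heights now [7 6 4 4 0 0], max=7
Test piece I rot1 at col 0 (width 1): heights before test = [7 6 4 4 0 0]; fits = False

Answer: no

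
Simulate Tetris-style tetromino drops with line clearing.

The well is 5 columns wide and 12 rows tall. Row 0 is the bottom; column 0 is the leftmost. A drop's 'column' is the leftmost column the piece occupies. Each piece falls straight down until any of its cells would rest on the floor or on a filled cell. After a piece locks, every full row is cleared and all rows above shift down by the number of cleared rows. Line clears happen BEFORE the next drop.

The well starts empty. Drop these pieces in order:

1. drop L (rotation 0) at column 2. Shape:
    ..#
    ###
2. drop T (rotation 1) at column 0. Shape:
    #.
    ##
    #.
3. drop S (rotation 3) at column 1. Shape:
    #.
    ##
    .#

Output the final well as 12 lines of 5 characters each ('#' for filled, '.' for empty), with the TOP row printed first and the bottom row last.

Answer: .....
.....
.....
.....
.....
.....
.....
.....
.#...
###..
###.#
#.###

Derivation:
Drop 1: L rot0 at col 2 lands with bottom-row=0; cleared 0 line(s) (total 0); column heights now [0 0 1 1 2], max=2
Drop 2: T rot1 at col 0 lands with bottom-row=0; cleared 0 line(s) (total 0); column heights now [3 2 1 1 2], max=3
Drop 3: S rot3 at col 1 lands with bottom-row=1; cleared 0 line(s) (total 0); column heights now [3 4 3 1 2], max=4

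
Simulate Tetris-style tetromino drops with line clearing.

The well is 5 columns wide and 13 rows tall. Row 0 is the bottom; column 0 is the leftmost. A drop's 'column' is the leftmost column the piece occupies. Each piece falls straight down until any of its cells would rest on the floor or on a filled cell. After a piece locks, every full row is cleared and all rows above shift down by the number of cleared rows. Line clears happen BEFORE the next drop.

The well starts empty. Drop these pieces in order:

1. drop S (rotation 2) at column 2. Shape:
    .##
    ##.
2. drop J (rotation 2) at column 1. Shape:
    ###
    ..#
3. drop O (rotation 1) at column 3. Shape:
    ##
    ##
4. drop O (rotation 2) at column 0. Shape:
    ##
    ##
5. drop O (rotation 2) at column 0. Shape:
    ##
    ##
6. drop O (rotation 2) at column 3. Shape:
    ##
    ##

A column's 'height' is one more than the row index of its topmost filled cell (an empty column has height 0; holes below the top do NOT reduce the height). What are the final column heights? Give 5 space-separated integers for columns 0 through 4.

Drop 1: S rot2 at col 2 lands with bottom-row=0; cleared 0 line(s) (total 0); column heights now [0 0 1 2 2], max=2
Drop 2: J rot2 at col 1 lands with bottom-row=2; cleared 0 line(s) (total 0); column heights now [0 4 4 4 2], max=4
Drop 3: O rot1 at col 3 lands with bottom-row=4; cleared 0 line(s) (total 0); column heights now [0 4 4 6 6], max=6
Drop 4: O rot2 at col 0 lands with bottom-row=4; cleared 0 line(s) (total 0); column heights now [6 6 4 6 6], max=6
Drop 5: O rot2 at col 0 lands with bottom-row=6; cleared 0 line(s) (total 0); column heights now [8 8 4 6 6], max=8
Drop 6: O rot2 at col 3 lands with bottom-row=6; cleared 0 line(s) (total 0); column heights now [8 8 4 8 8], max=8

Answer: 8 8 4 8 8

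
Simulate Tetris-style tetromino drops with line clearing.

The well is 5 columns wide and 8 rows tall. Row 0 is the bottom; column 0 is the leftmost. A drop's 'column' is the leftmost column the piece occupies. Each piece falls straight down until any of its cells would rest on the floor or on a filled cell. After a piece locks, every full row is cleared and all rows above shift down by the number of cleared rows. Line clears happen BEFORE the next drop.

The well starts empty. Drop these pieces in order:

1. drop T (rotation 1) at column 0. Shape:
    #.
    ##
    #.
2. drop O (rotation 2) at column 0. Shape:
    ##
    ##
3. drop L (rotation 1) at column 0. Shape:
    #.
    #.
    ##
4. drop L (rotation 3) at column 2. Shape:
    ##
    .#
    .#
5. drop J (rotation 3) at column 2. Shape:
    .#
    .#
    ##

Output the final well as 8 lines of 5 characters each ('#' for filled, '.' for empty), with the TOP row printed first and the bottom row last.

Answer: #....
#....
##.#.
##.#.
####.
#.##.
##.#.
#..#.

Derivation:
Drop 1: T rot1 at col 0 lands with bottom-row=0; cleared 0 line(s) (total 0); column heights now [3 2 0 0 0], max=3
Drop 2: O rot2 at col 0 lands with bottom-row=3; cleared 0 line(s) (total 0); column heights now [5 5 0 0 0], max=5
Drop 3: L rot1 at col 0 lands with bottom-row=5; cleared 0 line(s) (total 0); column heights now [8 6 0 0 0], max=8
Drop 4: L rot3 at col 2 lands with bottom-row=0; cleared 0 line(s) (total 0); column heights now [8 6 3 3 0], max=8
Drop 5: J rot3 at col 2 lands with bottom-row=3; cleared 0 line(s) (total 0); column heights now [8 6 4 6 0], max=8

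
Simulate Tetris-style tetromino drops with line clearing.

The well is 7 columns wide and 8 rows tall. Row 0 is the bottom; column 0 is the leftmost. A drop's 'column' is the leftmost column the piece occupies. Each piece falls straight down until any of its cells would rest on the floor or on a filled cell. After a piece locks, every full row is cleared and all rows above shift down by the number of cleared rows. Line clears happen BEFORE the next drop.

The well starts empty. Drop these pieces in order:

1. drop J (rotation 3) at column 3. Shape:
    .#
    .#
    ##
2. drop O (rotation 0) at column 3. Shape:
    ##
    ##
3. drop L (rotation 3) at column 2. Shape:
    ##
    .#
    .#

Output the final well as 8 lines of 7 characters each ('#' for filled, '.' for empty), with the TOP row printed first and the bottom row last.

Answer: ..##...
...#...
...#...
...##..
...##..
....#..
....#..
...##..

Derivation:
Drop 1: J rot3 at col 3 lands with bottom-row=0; cleared 0 line(s) (total 0); column heights now [0 0 0 1 3 0 0], max=3
Drop 2: O rot0 at col 3 lands with bottom-row=3; cleared 0 line(s) (total 0); column heights now [0 0 0 5 5 0 0], max=5
Drop 3: L rot3 at col 2 lands with bottom-row=5; cleared 0 line(s) (total 0); column heights now [0 0 8 8 5 0 0], max=8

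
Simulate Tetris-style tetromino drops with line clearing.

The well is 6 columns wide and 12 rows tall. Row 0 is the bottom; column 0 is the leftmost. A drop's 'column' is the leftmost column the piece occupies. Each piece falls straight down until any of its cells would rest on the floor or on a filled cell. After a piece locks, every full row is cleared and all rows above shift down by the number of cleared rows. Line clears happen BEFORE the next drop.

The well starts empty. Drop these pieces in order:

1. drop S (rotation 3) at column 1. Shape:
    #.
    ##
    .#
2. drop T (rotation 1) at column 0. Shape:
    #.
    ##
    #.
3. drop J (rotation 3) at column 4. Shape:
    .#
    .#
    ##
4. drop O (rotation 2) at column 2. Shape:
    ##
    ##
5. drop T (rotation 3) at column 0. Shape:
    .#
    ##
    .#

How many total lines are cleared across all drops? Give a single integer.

Answer: 0

Derivation:
Drop 1: S rot3 at col 1 lands with bottom-row=0; cleared 0 line(s) (total 0); column heights now [0 3 2 0 0 0], max=3
Drop 2: T rot1 at col 0 lands with bottom-row=2; cleared 0 line(s) (total 0); column heights now [5 4 2 0 0 0], max=5
Drop 3: J rot3 at col 4 lands with bottom-row=0; cleared 0 line(s) (total 0); column heights now [5 4 2 0 1 3], max=5
Drop 4: O rot2 at col 2 lands with bottom-row=2; cleared 0 line(s) (total 0); column heights now [5 4 4 4 1 3], max=5
Drop 5: T rot3 at col 0 lands with bottom-row=4; cleared 0 line(s) (total 0); column heights now [6 7 4 4 1 3], max=7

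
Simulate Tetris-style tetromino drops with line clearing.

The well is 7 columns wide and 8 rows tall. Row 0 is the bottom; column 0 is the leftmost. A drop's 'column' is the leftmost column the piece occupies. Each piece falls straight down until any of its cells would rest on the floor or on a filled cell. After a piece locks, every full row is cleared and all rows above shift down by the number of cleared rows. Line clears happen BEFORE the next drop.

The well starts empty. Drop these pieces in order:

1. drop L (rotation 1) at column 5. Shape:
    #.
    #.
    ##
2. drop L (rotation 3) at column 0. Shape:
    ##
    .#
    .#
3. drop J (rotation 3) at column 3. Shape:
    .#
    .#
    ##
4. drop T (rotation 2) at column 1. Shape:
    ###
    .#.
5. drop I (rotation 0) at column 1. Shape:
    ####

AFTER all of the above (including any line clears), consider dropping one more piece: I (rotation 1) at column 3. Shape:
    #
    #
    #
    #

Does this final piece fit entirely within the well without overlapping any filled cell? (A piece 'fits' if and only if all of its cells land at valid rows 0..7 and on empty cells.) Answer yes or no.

Drop 1: L rot1 at col 5 lands with bottom-row=0; cleared 0 line(s) (total 0); column heights now [0 0 0 0 0 3 1], max=3
Drop 2: L rot3 at col 0 lands with bottom-row=0; cleared 0 line(s) (total 0); column heights now [3 3 0 0 0 3 1], max=3
Drop 3: J rot3 at col 3 lands with bottom-row=0; cleared 0 line(s) (total 0); column heights now [3 3 0 1 3 3 1], max=3
Drop 4: T rot2 at col 1 lands with bottom-row=2; cleared 0 line(s) (total 0); column heights now [3 4 4 4 3 3 1], max=4
Drop 5: I rot0 at col 1 lands with bottom-row=4; cleared 0 line(s) (total 0); column heights now [3 5 5 5 5 3 1], max=5
Test piece I rot1 at col 3 (width 1): heights before test = [3 5 5 5 5 3 1]; fits = False

Answer: no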